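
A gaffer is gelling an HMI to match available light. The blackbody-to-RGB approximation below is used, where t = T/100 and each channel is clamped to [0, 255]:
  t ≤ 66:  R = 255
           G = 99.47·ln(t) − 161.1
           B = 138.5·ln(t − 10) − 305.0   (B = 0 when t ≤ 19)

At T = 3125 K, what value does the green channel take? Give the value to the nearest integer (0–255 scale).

t = 3125/100 = 31.25; the t ≤ 66 branch applies.
G = 99.47·ln 31.25 − 161.1 = 99.47·3.4420 − 161.1 = 181.278.
Rounded: 181.

181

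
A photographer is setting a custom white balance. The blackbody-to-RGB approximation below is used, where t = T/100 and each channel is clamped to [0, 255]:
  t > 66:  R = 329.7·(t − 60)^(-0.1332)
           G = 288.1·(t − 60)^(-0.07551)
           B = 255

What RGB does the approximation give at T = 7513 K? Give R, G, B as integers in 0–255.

R=230, G=235, B=255

t = 7513/100 = 75.13; the t > 66 branch applies.
R = 329.7·(75.13 − 60)^(-0.1332) = 329.7·15.13^(-0.1332) = 329.7·0.69638 = 229.596.
G = 288.1·(75.13 − 60)^(-0.07551) = 288.1·15.13^(-0.07551) = 288.1·0.81454 = 234.668.
B = 255 by definition for t > 66.
Rounded: (230, 235, 255).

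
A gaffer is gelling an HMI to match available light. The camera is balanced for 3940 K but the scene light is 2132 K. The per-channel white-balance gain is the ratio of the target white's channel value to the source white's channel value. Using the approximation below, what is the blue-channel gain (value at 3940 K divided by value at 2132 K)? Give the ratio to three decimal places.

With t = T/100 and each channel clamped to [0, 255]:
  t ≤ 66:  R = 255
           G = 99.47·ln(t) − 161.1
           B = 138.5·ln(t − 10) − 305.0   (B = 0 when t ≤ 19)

5.253

At 2132 K (t = 21.32):
  B = 138.5·ln(21.32 − 10) − 305.0 = 138.5·ln 11.32 − 305.0 = 138.5·2.4266 − 305.0 = 31.080.
At 3940 K (t = 39.4):
  B = 138.5·ln(39.4 − 10) − 305.0 = 138.5·ln 29.4 − 305.0 = 138.5·3.3810 − 305.0 = 163.268.
Gain = 163.268 / 31.080 = 5.2531 → 5.253.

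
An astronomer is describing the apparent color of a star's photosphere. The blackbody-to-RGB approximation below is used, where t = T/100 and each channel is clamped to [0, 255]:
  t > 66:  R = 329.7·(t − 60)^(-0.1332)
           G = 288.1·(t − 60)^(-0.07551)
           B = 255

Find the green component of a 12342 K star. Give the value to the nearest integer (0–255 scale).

t = 12342/100 = 123.42; the t > 66 branch applies.
G = 288.1·(123.42 − 60)^(-0.07551) = 288.1·63.42^(-0.07551) = 288.1·0.73099 = 210.599.
Rounded: 211.

211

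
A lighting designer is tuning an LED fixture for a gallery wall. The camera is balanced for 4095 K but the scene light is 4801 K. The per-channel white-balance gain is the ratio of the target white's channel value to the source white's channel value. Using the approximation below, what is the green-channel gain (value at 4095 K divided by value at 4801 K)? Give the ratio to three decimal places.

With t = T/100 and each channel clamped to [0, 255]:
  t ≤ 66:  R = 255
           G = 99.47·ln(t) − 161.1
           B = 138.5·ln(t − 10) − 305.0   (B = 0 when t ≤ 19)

0.929

At 4801 K (t = 48.01):
  G = 99.47·ln 48.01 − 161.1 = 99.47·3.8714 − 161.1 = 223.989.
At 4095 K (t = 40.95):
  G = 99.47·ln 40.95 − 161.1 = 99.47·3.7124 − 161.1 = 208.168.
Gain = 208.168 / 223.989 = 0.9294 → 0.929.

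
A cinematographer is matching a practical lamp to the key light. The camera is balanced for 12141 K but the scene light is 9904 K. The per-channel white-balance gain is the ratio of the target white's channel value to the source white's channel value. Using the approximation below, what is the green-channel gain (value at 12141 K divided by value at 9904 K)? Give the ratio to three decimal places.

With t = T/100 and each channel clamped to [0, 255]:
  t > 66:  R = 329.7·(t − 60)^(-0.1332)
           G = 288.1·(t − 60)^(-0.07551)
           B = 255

At 9904 K (t = 99.04):
  G = 288.1·(99.04 − 60)^(-0.07551) = 288.1·39.04^(-0.07551) = 288.1·0.75827 = 218.458.
At 12141 K (t = 121.41):
  G = 288.1·(121.41 − 60)^(-0.07551) = 288.1·61.41^(-0.07551) = 288.1·0.73277 = 211.112.
Gain = 211.112 / 218.458 = 0.9664 → 0.966.

0.966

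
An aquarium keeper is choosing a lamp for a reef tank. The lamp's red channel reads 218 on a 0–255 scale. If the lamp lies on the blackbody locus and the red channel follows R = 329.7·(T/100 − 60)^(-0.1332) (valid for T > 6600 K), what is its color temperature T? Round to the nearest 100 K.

8200 K

(t − 60)^(-0.1332) = 218/329.7 = 0.66121.
t − 60 = 0.66121^(1/-0.1332) = 0.66121^(-7.508) = 22.326, so t = 82.326.
T = 100·t = 8233 K → 8200 K to the nearest 100 K.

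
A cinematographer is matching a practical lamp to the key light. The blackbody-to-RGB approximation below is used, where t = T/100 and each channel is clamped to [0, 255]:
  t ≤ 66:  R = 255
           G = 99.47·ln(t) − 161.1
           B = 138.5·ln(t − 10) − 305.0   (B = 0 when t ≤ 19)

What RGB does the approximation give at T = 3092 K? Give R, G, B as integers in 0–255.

t = 3092/100 = 30.92; the t ≤ 66 branch applies.
R = 255 by definition for t ≤ 66.
G = 99.47·ln 30.92 − 161.1 = 99.47·3.4314 − 161.1 = 180.222.
B = 138.5·ln(30.92 − 10) − 305.0 = 138.5·ln 20.92 − 305.0 = 138.5·3.0407 − 305.0 = 116.138.
Rounded: (255, 180, 116).

R=255, G=180, B=116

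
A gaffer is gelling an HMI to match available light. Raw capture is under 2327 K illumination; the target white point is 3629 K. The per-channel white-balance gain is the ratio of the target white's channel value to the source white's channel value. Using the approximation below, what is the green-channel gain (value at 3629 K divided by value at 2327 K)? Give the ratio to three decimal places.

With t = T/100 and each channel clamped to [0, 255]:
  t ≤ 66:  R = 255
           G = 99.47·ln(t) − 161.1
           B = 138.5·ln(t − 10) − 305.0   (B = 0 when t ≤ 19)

1.291

At 2327 K (t = 23.27):
  G = 99.47·ln 23.27 − 161.1 = 99.47·3.1472 − 161.1 = 151.949.
At 3629 K (t = 36.29):
  G = 99.47·ln 36.29 − 161.1 = 99.47·3.5915 − 161.1 = 196.151.
Gain = 196.151 / 151.949 = 1.2909 → 1.291.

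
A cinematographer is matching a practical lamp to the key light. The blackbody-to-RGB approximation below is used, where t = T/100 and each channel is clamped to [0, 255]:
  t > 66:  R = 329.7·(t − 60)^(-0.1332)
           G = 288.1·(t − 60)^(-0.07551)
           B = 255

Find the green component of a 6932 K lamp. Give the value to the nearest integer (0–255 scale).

t = 6932/100 = 69.32; the t > 66 branch applies.
G = 288.1·(69.32 − 60)^(-0.07551) = 288.1·9.32^(-0.07551) = 288.1·0.84489 = 243.412.
Rounded: 243.

243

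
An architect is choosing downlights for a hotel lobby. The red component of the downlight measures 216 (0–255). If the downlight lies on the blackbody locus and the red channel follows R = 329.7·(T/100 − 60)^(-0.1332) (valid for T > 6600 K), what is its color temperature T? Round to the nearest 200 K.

(t − 60)^(-0.1332) = 216/329.7 = 0.65514.
t − 60 = 0.65514^(1/-0.1332) = 0.65514^(-7.508) = 23.926, so t = 83.926.
T = 100·t = 8393 K → 8400 K to the nearest 200 K.

8400 K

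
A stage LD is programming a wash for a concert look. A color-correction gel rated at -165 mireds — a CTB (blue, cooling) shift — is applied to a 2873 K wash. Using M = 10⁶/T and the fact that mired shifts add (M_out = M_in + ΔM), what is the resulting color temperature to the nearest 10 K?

M_in = 10⁶/2873 = 348.07 mireds.
M_out = 348.07 + (-165) = 183.07 mireds.
T_out = 10⁶/183.07 = 5462.4 K → 5460 K.

5460 K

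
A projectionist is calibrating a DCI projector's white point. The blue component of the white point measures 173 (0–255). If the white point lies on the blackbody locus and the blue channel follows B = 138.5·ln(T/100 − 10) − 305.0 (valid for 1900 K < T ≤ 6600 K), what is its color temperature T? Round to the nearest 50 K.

4150 K

ln(t − 10) = (173 + 305.0) / 138.5 = 3.4513.
t − 10 = e^3.4513 = 31.540, so t = 41.540.
T = 100·t = 4154 K → 4150 K to the nearest 50 K.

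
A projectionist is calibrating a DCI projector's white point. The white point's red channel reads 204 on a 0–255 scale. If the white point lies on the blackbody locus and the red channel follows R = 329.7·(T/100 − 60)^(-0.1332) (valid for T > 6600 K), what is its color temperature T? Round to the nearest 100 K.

(t − 60)^(-0.1332) = 204/329.7 = 0.61874.
t − 60 = 0.61874^(1/-0.1332) = 0.61874^(-7.508) = 36.748, so t = 96.748.
T = 100·t = 9675 K → 9700 K to the nearest 100 K.

9700 K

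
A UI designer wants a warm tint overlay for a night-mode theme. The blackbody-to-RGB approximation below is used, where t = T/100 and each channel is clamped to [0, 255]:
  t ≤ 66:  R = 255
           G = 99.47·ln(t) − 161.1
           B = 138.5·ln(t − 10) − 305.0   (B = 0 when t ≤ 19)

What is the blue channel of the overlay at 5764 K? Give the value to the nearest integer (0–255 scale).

t = 5764/100 = 57.64; the t ≤ 66 branch applies.
B = 138.5·ln(57.64 − 10) − 305.0 = 138.5·ln 47.64 − 305.0 = 138.5·3.8637 − 305.0 = 230.119.
Rounded: 230.

230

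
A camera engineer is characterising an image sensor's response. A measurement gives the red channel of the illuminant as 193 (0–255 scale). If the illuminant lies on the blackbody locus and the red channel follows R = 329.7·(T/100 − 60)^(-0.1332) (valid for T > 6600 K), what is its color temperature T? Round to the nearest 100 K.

11600 K

(t − 60)^(-0.1332) = 193/329.7 = 0.58538.
t − 60 = 0.58538^(1/-0.1332) = 0.58538^(-7.508) = 55.713, so t = 115.713.
T = 100·t = 11571 K → 11600 K to the nearest 100 K.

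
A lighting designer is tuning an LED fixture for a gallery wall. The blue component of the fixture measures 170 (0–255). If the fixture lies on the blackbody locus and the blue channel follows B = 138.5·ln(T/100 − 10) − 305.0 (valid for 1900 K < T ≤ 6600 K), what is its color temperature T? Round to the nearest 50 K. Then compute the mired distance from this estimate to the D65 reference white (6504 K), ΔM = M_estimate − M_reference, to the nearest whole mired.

+90 mireds

ln(t − 10) = (170 + 305.0) / 138.5 = 3.4296.
t − 10 = e^3.4296 = 30.864, so t = 40.864.
T = 100·t = 4086 K → 4100 K to the nearest 50 K.
M_estimate = 10⁶/4100 = 243.90; M_reference = 10⁶/6504 = 153.75.
ΔM = 243.90 − 153.75 = 90.15 → +90 mireds.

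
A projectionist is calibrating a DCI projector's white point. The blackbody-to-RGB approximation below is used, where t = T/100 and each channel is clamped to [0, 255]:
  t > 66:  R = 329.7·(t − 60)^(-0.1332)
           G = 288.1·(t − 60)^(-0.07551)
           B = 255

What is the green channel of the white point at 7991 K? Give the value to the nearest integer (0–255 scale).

t = 7991/100 = 79.91; the t > 66 branch applies.
G = 288.1·(79.91 − 60)^(-0.07551) = 288.1·19.91^(-0.07551) = 288.1·0.79782 = 229.853.
Rounded: 230.

230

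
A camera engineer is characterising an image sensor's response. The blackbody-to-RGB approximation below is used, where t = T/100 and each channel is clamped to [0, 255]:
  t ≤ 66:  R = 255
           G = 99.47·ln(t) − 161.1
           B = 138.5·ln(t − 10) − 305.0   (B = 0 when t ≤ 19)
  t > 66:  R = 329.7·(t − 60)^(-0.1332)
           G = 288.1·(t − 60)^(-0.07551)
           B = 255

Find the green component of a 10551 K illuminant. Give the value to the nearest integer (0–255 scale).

t = 10551/100 = 105.51; the t > 66 branch applies.
G = 288.1·(105.51 − 60)^(-0.07551) = 288.1·45.51^(-0.07551) = 288.1·0.74954 = 215.943.
Rounded: 216.

216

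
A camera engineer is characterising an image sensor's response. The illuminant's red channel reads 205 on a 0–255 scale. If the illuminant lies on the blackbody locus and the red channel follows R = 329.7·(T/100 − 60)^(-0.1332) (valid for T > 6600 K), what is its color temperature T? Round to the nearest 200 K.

(t − 60)^(-0.1332) = 205/329.7 = 0.62178.
t − 60 = 0.62178^(1/-0.1332) = 0.62178^(-7.508) = 35.423, so t = 95.423.
T = 100·t = 9542 K → 9600 K to the nearest 200 K.

9600 K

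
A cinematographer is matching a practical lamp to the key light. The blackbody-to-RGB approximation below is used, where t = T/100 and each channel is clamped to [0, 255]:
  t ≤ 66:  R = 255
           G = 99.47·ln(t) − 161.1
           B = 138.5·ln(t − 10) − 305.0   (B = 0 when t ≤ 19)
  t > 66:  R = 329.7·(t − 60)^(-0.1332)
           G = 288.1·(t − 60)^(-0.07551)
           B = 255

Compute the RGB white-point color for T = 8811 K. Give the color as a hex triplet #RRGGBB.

t = 8811/100 = 88.11; the t > 66 branch applies.
R = 329.7·(88.11 − 60)^(-0.1332) = 329.7·28.11^(-0.1332) = 329.7·0.64123 = 211.413.
G = 288.1·(88.11 − 60)^(-0.07551) = 288.1·28.11^(-0.07551) = 288.1·0.77731 = 223.944.
B = 255 by definition for t > 66.
Rounded: (211, 224, 255).
In hex: #D3E0FF.

#D3E0FF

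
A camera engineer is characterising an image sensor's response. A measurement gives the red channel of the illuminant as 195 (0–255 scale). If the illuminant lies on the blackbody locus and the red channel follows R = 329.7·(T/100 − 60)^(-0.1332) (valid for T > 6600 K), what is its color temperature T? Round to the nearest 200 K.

(t − 60)^(-0.1332) = 195/329.7 = 0.59145.
t − 60 = 0.59145^(1/-0.1332) = 0.59145^(-7.508) = 51.564, so t = 111.564.
T = 100·t = 11156 K → 11200 K to the nearest 200 K.

11200 K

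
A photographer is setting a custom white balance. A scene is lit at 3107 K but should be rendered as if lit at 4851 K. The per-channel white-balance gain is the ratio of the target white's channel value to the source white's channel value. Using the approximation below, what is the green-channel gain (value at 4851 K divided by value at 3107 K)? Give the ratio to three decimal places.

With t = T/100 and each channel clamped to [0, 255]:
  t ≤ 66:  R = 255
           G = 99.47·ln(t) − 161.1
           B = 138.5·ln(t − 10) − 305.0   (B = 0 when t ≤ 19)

At 3107 K (t = 31.07):
  G = 99.47·ln 31.07 − 161.1 = 99.47·3.4362 − 161.1 = 180.703.
At 4851 K (t = 48.51):
  G = 99.47·ln 48.51 − 161.1 = 99.47·3.8818 − 161.1 = 225.020.
Gain = 225.020 / 180.703 = 1.2452 → 1.245.

1.245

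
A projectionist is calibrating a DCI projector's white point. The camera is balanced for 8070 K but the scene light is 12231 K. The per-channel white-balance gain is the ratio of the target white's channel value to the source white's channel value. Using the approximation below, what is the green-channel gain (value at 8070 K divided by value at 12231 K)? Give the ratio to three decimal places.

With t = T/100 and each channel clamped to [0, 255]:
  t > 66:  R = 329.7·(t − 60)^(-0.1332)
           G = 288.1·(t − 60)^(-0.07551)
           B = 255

1.087

At 12231 K (t = 122.31):
  G = 288.1·(122.31 − 60)^(-0.07551) = 288.1·62.31^(-0.07551) = 288.1·0.73197 = 210.880.
At 8070 K (t = 80.7):
  G = 288.1·(80.7 − 60)^(-0.07551) = 288.1·20.7^(-0.07551) = 288.1·0.79548 = 229.179.
Gain = 229.179 / 210.880 = 1.0868 → 1.087.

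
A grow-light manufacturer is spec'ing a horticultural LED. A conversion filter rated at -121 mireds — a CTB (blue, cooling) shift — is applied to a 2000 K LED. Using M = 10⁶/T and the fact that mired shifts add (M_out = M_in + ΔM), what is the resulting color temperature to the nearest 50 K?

M_in = 10⁶/2000 = 500.00 mireds.
M_out = 500.00 + (-121) = 379.00 mireds.
T_out = 10⁶/379.00 = 2638.5 K → 2650 K.

2650 K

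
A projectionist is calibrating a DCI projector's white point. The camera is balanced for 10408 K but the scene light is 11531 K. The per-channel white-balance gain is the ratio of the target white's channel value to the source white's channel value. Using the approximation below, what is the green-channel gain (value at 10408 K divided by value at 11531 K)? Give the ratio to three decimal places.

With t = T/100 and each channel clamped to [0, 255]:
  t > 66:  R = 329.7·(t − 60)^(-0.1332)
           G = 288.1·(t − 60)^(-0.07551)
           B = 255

1.017

At 11531 K (t = 115.31):
  G = 288.1·(115.31 − 60)^(-0.07551) = 288.1·55.31^(-0.07551) = 288.1·0.73859 = 212.787.
At 10408 K (t = 104.08):
  G = 288.1·(104.08 − 60)^(-0.07551) = 288.1·44.08^(-0.07551) = 288.1·0.75135 = 216.464.
Gain = 216.464 / 212.787 = 1.0173 → 1.017.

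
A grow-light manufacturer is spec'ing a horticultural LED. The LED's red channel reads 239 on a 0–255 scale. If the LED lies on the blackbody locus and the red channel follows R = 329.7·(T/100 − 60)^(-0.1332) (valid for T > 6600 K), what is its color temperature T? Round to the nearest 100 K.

(t − 60)^(-0.1332) = 239/329.7 = 0.72490.
t − 60 = 0.72490^(1/-0.1332) = 0.72490^(-7.508) = 11.193, so t = 71.193.
T = 100·t = 7119 K → 7100 K to the nearest 100 K.

7100 K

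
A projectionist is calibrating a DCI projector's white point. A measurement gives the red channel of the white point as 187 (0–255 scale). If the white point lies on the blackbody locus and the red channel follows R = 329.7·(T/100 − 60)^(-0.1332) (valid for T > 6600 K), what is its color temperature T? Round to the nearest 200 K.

(t − 60)^(-0.1332) = 187/329.7 = 0.56718.
t − 60 = 0.56718^(1/-0.1332) = 0.56718^(-7.508) = 70.620, so t = 130.620.
T = 100·t = 13062 K → 13000 K to the nearest 200 K.

13000 K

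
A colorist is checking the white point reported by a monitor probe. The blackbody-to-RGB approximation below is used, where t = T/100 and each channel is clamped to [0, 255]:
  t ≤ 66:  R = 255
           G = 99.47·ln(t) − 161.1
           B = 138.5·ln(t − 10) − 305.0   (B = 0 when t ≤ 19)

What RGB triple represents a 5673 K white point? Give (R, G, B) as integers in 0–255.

t = 5673/100 = 56.73; the t ≤ 66 branch applies.
R = 255 by definition for t ≤ 66.
G = 99.47·ln 56.73 − 161.1 = 99.47·4.0383 − 161.1 = 240.590.
B = 138.5·ln(56.73 − 10) − 305.0 = 138.5·ln 46.73 − 305.0 = 138.5·3.8444 − 305.0 = 227.448.
Rounded: (255, 241, 227).

(255, 241, 227)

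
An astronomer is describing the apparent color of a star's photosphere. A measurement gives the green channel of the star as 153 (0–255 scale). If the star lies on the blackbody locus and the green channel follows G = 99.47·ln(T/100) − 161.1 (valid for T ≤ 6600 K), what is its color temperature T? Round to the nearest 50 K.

2350 K

ln t = (153 + 161.1) / 99.47 = 3.1577.
t = e^3.1577 = 23.517.
T = 100·t = 2352 K → 2350 K to the nearest 50 K.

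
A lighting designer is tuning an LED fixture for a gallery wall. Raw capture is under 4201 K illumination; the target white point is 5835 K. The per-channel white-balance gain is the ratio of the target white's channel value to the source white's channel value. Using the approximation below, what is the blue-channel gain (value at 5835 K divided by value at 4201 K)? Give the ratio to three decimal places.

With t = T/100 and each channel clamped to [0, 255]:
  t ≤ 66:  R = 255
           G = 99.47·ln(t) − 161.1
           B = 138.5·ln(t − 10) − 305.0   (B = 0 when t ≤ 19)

At 4201 K (t = 42.01):
  B = 138.5·ln(42.01 − 10) − 305.0 = 138.5·ln 32.01 − 305.0 = 138.5·3.4660 − 305.0 = 175.048.
At 5835 K (t = 58.35):
  B = 138.5·ln(58.35 − 10) − 305.0 = 138.5·ln 48.35 − 305.0 = 138.5·3.8785 − 305.0 = 232.168.
Gain = 232.168 / 175.048 = 1.3263 → 1.326.

1.326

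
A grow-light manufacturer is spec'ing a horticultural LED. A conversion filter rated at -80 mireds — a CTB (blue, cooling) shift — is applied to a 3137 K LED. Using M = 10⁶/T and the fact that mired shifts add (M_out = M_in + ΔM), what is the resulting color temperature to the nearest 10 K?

M_in = 10⁶/3137 = 318.78 mireds.
M_out = 318.78 + (-80) = 238.78 mireds.
T_out = 10⁶/238.78 = 4188.0 K → 4190 K.

4190 K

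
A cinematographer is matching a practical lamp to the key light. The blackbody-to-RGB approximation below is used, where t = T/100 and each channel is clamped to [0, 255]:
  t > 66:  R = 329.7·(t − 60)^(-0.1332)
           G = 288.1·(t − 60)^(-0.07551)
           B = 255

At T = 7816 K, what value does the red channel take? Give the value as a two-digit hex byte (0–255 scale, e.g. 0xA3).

0xE0

t = 7816/100 = 78.16; the t > 66 branch applies.
R = 329.7·(78.16 − 60)^(-0.1332) = 329.7·18.16^(-0.1332) = 329.7·0.67965 = 224.081.
Rounded: 224; in hex, 0xE0.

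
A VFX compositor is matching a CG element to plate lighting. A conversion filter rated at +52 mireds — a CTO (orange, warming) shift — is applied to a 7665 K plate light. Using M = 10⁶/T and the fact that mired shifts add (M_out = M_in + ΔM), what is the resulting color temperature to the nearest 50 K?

M_in = 10⁶/7665 = 130.46 mireds.
M_out = 130.46 + (+52) = 182.46 mireds.
T_out = 10⁶/182.46 = 5480.6 K → 5500 K.

5500 K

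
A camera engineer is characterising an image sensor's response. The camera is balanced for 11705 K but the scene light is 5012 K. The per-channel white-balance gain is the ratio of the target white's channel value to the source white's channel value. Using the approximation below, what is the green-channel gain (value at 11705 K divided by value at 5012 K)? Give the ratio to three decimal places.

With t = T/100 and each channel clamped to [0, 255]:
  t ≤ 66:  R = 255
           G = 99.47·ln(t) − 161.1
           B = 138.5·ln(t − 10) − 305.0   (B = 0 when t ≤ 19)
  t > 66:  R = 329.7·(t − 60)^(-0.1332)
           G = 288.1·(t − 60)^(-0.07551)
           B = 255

At 5012 K (t = 50.12):
  G = 99.47·ln 50.12 − 161.1 = 99.47·3.9144 − 161.1 = 228.267.
At 11705 K (t = 117.05):
  G = 288.1·(117.05 − 60)^(-0.07551) = 288.1·57.05^(-0.07551) = 288.1·0.73686 = 212.289.
Gain = 212.289 / 228.267 = 0.9300 → 0.930.

0.930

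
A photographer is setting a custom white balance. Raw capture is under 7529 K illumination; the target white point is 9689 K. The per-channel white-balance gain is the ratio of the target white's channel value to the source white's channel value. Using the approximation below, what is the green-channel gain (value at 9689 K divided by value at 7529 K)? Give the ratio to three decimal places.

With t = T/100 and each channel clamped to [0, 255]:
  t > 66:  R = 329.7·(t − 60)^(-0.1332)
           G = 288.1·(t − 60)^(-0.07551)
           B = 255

0.936

At 7529 K (t = 75.29):
  G = 288.1·(75.29 − 60)^(-0.07551) = 288.1·15.29^(-0.07551) = 288.1·0.81389 = 234.482.
At 9689 K (t = 96.89):
  G = 288.1·(96.89 − 60)^(-0.07551) = 288.1·36.89^(-0.07551) = 288.1·0.76152 = 219.395.
Gain = 219.395 / 234.482 = 0.9357 → 0.936.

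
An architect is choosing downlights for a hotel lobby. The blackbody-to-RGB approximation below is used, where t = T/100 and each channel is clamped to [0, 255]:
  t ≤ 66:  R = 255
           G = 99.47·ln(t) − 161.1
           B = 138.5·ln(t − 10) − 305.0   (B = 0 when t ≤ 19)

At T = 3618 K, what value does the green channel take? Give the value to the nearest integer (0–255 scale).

196

t = 3618/100 = 36.18; the t ≤ 66 branch applies.
G = 99.47·ln 36.18 − 161.1 = 99.47·3.5885 − 161.1 = 195.849.
Rounded: 196.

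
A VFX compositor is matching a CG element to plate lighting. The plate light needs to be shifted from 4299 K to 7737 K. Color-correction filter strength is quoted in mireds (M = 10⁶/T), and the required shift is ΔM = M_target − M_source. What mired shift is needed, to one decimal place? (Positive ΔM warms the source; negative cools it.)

-103.4 mireds

M_source = 10⁶/4299 = 232.612; M_target = 10⁶/7737 = 129.249.
ΔM = 129.249 − 232.612 = -103.363 → -103.4 mireds, a cooling shift.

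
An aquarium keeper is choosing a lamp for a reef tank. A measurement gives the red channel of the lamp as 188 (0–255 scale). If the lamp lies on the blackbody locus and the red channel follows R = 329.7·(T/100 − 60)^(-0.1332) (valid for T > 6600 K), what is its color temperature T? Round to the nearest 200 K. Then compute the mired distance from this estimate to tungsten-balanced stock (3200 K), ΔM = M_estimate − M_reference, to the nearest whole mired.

-234 mireds

(t − 60)^(-0.1332) = 188/329.7 = 0.57022.
t − 60 = 0.57022^(1/-0.1332) = 0.57022^(-7.508) = 67.848, so t = 127.848.
T = 100·t = 12785 K → 12800 K to the nearest 200 K.
M_estimate = 10⁶/12800 = 78.12; M_reference = 10⁶/3200 = 312.50.
ΔM = 78.12 − 312.50 = -234.38 → -234 mireds.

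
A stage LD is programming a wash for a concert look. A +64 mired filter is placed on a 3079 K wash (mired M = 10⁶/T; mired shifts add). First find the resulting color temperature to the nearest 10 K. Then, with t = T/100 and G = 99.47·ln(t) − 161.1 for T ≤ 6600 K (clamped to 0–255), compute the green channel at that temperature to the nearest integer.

M_in = 10⁶/3079 = 324.78; M_out = 324.78 + (+64) = 388.78.
T_out = 10⁶/388.78 = 2572.1 K → 2570 K; t = 25.7.
G = 99.47·ln 25.7 − 161.1 = 99.47·3.2465 − 161.1 = 161.828.
Rounded: 162.

162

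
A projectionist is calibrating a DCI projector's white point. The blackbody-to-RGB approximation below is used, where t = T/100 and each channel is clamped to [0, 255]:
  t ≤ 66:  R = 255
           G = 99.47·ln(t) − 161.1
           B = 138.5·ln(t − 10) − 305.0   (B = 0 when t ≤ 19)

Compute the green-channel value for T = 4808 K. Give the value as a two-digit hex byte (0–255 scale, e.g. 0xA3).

0xE0

t = 4808/100 = 48.08; the t ≤ 66 branch applies.
G = 99.47·ln 48.08 − 161.1 = 99.47·3.8729 − 161.1 = 224.134.
Rounded: 224; in hex, 0xE0.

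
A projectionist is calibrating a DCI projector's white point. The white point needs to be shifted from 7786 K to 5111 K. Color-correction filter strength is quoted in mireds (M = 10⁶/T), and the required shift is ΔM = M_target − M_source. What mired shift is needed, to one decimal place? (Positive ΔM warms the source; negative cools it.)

+67.2 mireds

M_source = 10⁶/7786 = 128.436; M_target = 10⁶/5111 = 195.656.
ΔM = 195.656 − 128.436 = 67.221 → +67.2 mireds, a warming shift.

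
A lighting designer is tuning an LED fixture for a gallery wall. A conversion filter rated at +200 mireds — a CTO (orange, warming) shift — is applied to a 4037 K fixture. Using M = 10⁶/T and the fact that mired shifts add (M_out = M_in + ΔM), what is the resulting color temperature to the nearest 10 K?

M_in = 10⁶/4037 = 247.71 mireds.
M_out = 247.71 + (+200) = 447.71 mireds.
T_out = 10⁶/447.71 = 2233.6 K → 2230 K.

2230 K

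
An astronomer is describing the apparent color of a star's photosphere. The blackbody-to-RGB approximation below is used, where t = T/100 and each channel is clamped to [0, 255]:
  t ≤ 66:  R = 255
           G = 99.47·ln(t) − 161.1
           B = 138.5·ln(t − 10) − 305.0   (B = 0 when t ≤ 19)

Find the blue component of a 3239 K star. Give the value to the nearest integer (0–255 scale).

t = 3239/100 = 32.39; the t ≤ 66 branch applies.
B = 138.5·ln(32.39 − 10) − 305.0 = 138.5·ln 22.39 − 305.0 = 138.5·3.1086 − 305.0 = 125.543.
Rounded: 126.

126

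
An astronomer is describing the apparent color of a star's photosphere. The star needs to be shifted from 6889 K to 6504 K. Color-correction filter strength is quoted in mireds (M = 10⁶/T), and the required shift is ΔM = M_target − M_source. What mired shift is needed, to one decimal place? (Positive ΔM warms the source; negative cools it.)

+8.6 mireds

M_source = 10⁶/6889 = 145.159; M_target = 10⁶/6504 = 153.752.
ΔM = 153.752 − 145.159 = 8.593 → +8.6 mireds, a warming shift.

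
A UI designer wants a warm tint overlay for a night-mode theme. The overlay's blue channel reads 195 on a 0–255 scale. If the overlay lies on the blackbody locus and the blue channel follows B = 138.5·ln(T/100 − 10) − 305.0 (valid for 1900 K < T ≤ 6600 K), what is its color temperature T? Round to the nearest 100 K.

ln(t − 10) = (195 + 305.0) / 138.5 = 3.6101.
t − 10 = e^3.6101 = 36.970, so t = 46.970.
T = 100·t = 4697 K → 4700 K to the nearest 100 K.

4700 K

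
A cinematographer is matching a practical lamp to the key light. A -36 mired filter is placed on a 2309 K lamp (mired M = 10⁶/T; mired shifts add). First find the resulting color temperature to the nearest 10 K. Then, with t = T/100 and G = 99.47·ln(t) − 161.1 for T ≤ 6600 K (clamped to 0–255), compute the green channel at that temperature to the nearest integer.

160

M_in = 10⁶/2309 = 433.09; M_out = 433.09 + (-36) = 397.09.
T_out = 10⁶/397.09 = 2518.3 K → 2520 K; t = 25.2.
G = 99.47·ln 25.2 − 161.1 = 99.47·3.2268 − 161.1 = 159.874.
Rounded: 160.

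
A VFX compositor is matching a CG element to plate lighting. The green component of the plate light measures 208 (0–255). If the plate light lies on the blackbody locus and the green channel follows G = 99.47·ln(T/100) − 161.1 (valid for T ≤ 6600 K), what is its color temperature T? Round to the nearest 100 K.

ln t = (208 + 161.1) / 99.47 = 3.7107.
t = e^3.7107 = 40.881.
T = 100·t = 4088 K → 4100 K to the nearest 100 K.

4100 K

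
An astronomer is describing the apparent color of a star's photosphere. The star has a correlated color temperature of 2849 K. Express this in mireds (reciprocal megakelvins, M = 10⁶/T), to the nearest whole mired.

M = 10⁶ / 2849 = 351.000 → 351 mireds.

351 mireds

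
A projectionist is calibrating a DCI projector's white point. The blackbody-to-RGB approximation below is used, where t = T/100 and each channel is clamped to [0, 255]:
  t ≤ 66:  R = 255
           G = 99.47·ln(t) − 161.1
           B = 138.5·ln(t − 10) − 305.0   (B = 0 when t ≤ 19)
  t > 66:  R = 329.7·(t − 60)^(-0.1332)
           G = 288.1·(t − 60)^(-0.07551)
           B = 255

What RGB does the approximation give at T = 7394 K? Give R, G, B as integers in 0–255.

t = 7394/100 = 73.94; the t > 66 branch applies.
R = 329.7·(73.94 − 60)^(-0.1332) = 329.7·13.94^(-0.1332) = 329.7·0.70402 = 232.115.
G = 288.1·(73.94 − 60)^(-0.07551) = 288.1·13.94^(-0.07551) = 288.1·0.81959 = 236.124.
B = 255 by definition for t > 66.
Rounded: (232, 236, 255).

R=232, G=236, B=255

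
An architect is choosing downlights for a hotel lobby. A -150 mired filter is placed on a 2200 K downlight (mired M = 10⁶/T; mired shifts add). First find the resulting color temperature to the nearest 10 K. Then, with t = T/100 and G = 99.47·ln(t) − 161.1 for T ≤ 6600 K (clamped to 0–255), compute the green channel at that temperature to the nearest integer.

M_in = 10⁶/2200 = 454.55; M_out = 454.55 + (-150) = 304.55.
T_out = 10⁶/304.55 = 3283.6 K → 3280 K; t = 32.8.
G = 99.47·ln 32.8 − 161.1 = 99.47·3.4904 − 161.1 = 186.093.
Rounded: 186.

186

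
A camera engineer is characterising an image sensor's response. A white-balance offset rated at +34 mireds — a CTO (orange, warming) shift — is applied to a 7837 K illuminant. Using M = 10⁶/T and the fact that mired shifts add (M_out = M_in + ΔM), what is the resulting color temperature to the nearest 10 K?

M_in = 10⁶/7837 = 127.60 mireds.
M_out = 127.60 + (+34) = 161.60 mireds.
T_out = 10⁶/161.60 = 6188.1 K → 6190 K.

6190 K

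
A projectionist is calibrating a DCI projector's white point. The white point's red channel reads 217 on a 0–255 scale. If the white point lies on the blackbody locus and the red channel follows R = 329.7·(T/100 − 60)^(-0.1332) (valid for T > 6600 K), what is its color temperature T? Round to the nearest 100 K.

8300 K

(t − 60)^(-0.1332) = 217/329.7 = 0.65817.
t − 60 = 0.65817^(1/-0.1332) = 0.65817^(-7.508) = 23.110, so t = 83.110.
T = 100·t = 8311 K → 8300 K to the nearest 100 K.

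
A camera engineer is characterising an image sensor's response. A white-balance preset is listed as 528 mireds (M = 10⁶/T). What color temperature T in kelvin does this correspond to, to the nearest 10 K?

1890 K

T = 10⁶ / 528 = 1893.94 K → 1890 K.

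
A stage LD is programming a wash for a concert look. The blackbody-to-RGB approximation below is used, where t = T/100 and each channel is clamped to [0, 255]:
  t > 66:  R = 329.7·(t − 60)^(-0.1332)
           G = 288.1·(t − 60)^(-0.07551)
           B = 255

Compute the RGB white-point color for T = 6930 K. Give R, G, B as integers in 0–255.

R=245, G=243, B=255

t = 6930/100 = 69.3; the t > 66 branch applies.
R = 329.7·(69.3 − 60)^(-0.1332) = 329.7·9.3^(-0.1332) = 329.7·0.74302 = 244.972.
G = 288.1·(69.3 − 60)^(-0.07551) = 288.1·9.3^(-0.07551) = 288.1·0.84503 = 243.452.
B = 255 by definition for t > 66.
Rounded: (245, 243, 255).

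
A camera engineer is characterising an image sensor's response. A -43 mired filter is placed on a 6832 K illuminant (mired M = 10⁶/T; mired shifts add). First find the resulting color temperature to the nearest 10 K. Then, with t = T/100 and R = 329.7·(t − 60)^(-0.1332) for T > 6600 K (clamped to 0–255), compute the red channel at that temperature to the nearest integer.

204

M_in = 10⁶/6832 = 146.37; M_out = 146.37 + (-43) = 103.37.
T_out = 10⁶/103.37 = 9674.0 K → 9670 K; t = 96.7.
R = 329.7·(96.7 − 60)^(-0.1332) = 329.7·36.7^(-0.1332) = 329.7·0.61885 = 204.035.
Rounded: 204.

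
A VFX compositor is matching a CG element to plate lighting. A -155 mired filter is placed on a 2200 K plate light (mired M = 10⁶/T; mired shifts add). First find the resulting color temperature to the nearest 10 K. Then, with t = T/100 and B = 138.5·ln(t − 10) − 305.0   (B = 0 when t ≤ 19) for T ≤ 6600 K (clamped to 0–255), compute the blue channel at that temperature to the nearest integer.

M_in = 10⁶/2200 = 454.55; M_out = 454.55 + (-155) = 299.55.
T_out = 10⁶/299.55 = 3338.4 K → 3340 K; t = 33.4.
B = 138.5·ln(33.4 − 10) − 305.0 = 138.5·ln 23.4 − 305.0 = 138.5·3.1527 − 305.0 = 131.654.
Rounded: 132.

132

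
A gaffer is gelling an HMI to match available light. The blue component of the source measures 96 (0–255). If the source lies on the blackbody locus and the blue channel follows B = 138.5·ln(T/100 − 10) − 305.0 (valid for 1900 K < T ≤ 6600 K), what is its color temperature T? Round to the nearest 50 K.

ln(t − 10) = (96 + 305.0) / 138.5 = 2.8953.
t − 10 = e^2.8953 = 18.089, so t = 28.089.
T = 100·t = 2809 K → 2800 K to the nearest 50 K.

2800 K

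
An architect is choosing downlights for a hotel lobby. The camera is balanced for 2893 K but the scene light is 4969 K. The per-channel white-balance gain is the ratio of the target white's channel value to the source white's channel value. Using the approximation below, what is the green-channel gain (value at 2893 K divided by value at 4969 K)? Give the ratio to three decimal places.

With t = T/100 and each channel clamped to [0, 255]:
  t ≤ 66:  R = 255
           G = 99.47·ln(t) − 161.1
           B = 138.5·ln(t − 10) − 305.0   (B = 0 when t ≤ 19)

At 4969 K (t = 49.69):
  G = 99.47·ln 49.69 − 161.1 = 99.47·3.9058 − 161.1 = 227.410.
At 2893 K (t = 28.93):
  G = 99.47·ln 28.93 − 161.1 = 99.47·3.3649 − 161.1 = 173.605.
Gain = 173.605 / 227.410 = 0.7634 → 0.763.

0.763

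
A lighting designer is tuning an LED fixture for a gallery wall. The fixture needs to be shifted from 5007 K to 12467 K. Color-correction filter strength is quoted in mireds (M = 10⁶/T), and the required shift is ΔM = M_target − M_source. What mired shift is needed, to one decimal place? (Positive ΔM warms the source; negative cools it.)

-119.5 mireds

M_source = 10⁶/5007 = 199.720; M_target = 10⁶/12467 = 80.212.
ΔM = 80.212 − 199.720 = -119.509 → -119.5 mireds, a cooling shift.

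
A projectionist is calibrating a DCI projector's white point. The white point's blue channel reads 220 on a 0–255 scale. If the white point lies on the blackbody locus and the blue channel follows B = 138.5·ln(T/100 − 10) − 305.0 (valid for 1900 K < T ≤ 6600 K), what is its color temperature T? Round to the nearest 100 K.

5400 K

ln(t − 10) = (220 + 305.0) / 138.5 = 3.7906.
t − 10 = e^3.7906 = 44.284, so t = 54.284.
T = 100·t = 5428 K → 5400 K to the nearest 100 K.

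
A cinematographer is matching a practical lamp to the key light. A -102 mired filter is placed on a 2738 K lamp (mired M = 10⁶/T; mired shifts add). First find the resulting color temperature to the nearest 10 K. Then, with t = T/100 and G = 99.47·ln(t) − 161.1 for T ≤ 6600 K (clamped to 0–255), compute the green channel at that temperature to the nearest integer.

201

M_in = 10⁶/2738 = 365.23; M_out = 365.23 + (-102) = 263.23.
T_out = 10⁶/263.23 = 3799.0 K → 3800 K; t = 38.
G = 99.47·ln 38 − 161.1 = 99.47·3.6376 − 161.1 = 200.731.
Rounded: 201.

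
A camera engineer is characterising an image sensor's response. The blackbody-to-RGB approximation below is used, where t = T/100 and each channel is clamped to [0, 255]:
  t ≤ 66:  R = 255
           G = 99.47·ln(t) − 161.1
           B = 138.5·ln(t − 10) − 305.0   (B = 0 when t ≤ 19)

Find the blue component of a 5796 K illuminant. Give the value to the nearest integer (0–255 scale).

231

t = 5796/100 = 57.96; the t ≤ 66 branch applies.
B = 138.5·ln(57.96 − 10) − 305.0 = 138.5·ln 47.96 − 305.0 = 138.5·3.8704 − 305.0 = 231.046.
Rounded: 231.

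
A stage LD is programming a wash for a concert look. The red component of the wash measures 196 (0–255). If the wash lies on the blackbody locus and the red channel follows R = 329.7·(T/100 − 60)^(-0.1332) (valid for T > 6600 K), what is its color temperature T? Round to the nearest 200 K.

(t − 60)^(-0.1332) = 196/329.7 = 0.59448.
t − 60 = 0.59448^(1/-0.1332) = 0.59448^(-7.508) = 49.621, so t = 109.621.
T = 100·t = 10962 K → 11000 K to the nearest 200 K.

11000 K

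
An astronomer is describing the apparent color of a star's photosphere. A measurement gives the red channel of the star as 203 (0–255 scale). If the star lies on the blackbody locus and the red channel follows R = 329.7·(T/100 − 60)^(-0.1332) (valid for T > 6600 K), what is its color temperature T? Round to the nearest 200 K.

(t − 60)^(-0.1332) = 203/329.7 = 0.61571.
t − 60 = 0.61571^(1/-0.1332) = 0.61571^(-7.508) = 38.129, so t = 98.129.
T = 100·t = 9813 K → 9800 K to the nearest 200 K.

9800 K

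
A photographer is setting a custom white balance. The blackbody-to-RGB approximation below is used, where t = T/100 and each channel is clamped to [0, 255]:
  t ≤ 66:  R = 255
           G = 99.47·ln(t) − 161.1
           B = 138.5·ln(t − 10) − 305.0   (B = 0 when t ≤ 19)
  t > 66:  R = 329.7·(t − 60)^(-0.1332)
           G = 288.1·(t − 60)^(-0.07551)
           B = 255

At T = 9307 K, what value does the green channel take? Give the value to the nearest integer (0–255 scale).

221

t = 9307/100 = 93.07; the t > 66 branch applies.
G = 288.1·(93.07 − 60)^(-0.07551) = 288.1·33.07^(-0.07551) = 288.1·0.76783 = 221.213.
Rounded: 221.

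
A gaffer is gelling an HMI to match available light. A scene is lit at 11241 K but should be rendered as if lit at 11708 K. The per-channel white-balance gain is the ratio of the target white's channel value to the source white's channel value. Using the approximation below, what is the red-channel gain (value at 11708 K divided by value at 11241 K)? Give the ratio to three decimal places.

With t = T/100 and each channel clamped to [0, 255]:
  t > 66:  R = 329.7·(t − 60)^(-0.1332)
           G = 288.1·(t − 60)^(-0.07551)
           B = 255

0.989

At 11241 K (t = 112.41):
  R = 329.7·(112.41 − 60)^(-0.1332) = 329.7·52.41^(-0.1332) = 329.7·0.59017 = 194.578.
At 11708 K (t = 117.08):
  R = 329.7·(117.08 − 60)^(-0.1332) = 329.7·57.08^(-0.1332) = 329.7·0.58349 = 192.378.
Gain = 192.378 / 194.578 = 0.9887 → 0.989.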